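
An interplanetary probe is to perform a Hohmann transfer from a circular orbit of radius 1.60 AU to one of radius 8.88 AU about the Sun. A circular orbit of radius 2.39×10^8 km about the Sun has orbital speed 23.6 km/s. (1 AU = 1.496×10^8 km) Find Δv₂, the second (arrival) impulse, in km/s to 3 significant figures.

Δv₂ = 4.48 km/s

From the circular-orbit relation v² = μ/r at r = 2.39×10^8 km: μ = v²r = (23.6)² × 2.39×10^8 = 1.33113×10^11 km³/s².
In km: r₁ = 1.60 × 1.496×10^8 = 2.3936×10^8 km; r₂ = 8.88 × 1.496×10^8 = 1.328448×10^9 km.
Semi-major axis of the transfer orbit: a_t = (2.3936×10^8 + 1.328448×10^9)/2 = 7.83904×10^8 km.
Circular speed at r = 1.328448×10^9 km: v_c = √(μ/r) = 10.01 km/s.
Transfer-orbit speed at the same r (vis-viva, a = a_t): v_t = √[μ(2/r − 1/a_t)] = 5.531 km/s.
Δv₂ = |v_t − v_c| = |5.531 − 10.01| = 4.479 km/s.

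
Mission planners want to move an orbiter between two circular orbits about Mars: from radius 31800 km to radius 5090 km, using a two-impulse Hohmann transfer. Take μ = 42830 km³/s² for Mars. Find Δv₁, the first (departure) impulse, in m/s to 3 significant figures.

Δv₁ = 551 m/s

The Hohmann ellipse has a_t = (r₁ + r₂)/2 = 18445 km.
Circular speed at r = 31800 km: v_c = √(μ/r) = 1.16054 km/s.
Transfer-orbit speed at the same r (vis-viva, a = a_t): v_t = √[μ(2/r − 1/a_t)] = 0.609649 km/s.
Δv₁ = |v_t − v_c| = |0.609649 − 1.16054| = 0.5509 km/s.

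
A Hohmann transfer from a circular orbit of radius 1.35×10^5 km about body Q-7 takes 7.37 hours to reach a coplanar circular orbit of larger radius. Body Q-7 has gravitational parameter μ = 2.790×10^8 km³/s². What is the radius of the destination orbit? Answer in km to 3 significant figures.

r₂ = 4.07×10^5 km

Transfer time t = 7.37 hours = 26532 s, and t = π√(a_t³/μ).
So a_t = (μ t²/π²)^(1/3) = (2.790×10^8 × (26532)² / π²)^(1/3) = 2.7099×10^5 km.
Since a_t = (r₁ + r₂)/2, r₂ = 2a_t − r₁ = 2×2.7099×10^5 − 1.350×10^5 = 4.0698×10^5 km.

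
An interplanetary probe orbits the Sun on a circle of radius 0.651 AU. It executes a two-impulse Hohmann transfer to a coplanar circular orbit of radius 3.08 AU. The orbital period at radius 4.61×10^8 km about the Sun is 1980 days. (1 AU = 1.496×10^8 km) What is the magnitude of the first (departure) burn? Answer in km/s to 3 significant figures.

From Kepler's third law T² = 4π²r³/μ at r = 4.61×10^8 km, T = 1980 days = 1980 × 86400 s = 1.71072×10^8 s: μ = 4π²r³/T² = 1.32161×10^11 km³/s².
In km: r₁ = 0.651 × 1.496×10^8 = 9.73896×10^7 km; r₂ = 3.08 × 1.496×10^8 = 4.60768×10^8 km.
Transfer-ellipse semi-major axis a_t = (r₁ + r₂)/2 = (9.73896×10^7 + 4.60768×10^8)/2 = 2.790788×10^8 km.
On the circular orbit at r = 9.73896×10^7 km, v_c = √(μ/r) = 36.838 km/s.
Transfer-orbit speed at the same r (vis-viva, a = a_t): v_t = √[μ(2/r − 1/a_t)] = 47.334 km/s.
Δv₁ = |v_t − v_c| = |47.334 − 36.838| = 10.50 km/s.

Δv₁ = 10.5 km/s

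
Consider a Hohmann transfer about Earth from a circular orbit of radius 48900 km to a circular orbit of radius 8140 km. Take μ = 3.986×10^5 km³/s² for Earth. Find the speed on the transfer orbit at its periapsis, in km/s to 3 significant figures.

v = 9.16 km/s

The Hohmann ellipse has a_t = (r₁ + r₂)/2 = 28520 km.
At periapsis, r = 8140 km.
Applying v² = μ(2/r − 1/a_t): v = 9.163 km/s.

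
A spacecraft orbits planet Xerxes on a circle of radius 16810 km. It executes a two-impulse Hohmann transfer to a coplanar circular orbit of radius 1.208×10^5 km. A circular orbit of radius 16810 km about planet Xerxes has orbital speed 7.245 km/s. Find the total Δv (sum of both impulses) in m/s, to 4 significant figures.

Δv = 3722 m/s

From the circular-orbit relation v² = μ/r at r = 16810 km: μ = v²r = (7.245)² × 16810 = 8.82357×10^5 km³/s².
Semi-major axis of the transfer orbit: a_t = (16810 + 1.208×10^5)/2 = 68805 km.
Circular speed at r₁: v₁ = √(μ/r₁) = √(8.82357×10^5/16810) = 7.245 km/s.
On the transfer ellipse at r₁, vis-viva equation gives v_p = √[μ(2/r₁ − 1/a_t)] = 9.600 km/s.
First burn Δv₁ = |v_p − v₁| = 2.355 km/s.
Circular speed at r₂: v₂ = √(μ/r₂) = 2.703 km/s.
Transfer-orbit speed at r₂: v_a = √[μ(2/r₂ − 1/a_t)] = 1.336 km/s.
Second burn Δv₂ = |v₂ − v_a| = 1.367 km/s.
Δv = Δv₁ + Δv₂ = 2.355 + 1.367 = 3.722 km/s.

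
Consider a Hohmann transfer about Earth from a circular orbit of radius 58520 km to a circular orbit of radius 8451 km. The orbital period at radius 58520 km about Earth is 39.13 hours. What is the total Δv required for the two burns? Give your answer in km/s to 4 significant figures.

From Kepler's third law T² = 4π²r³/μ at r = 58520 km, T = 39.13 hours = 39.13 × 3600 s = 1.40868×10^5 s: μ = 4π²r³/T² = 3.98702×10^5 km³/s².
Transfer-ellipse semi-major axis a_t = (r₁ + r₂)/2 = (58520 + 8451)/2 = 33485.5 km.
Circular speed at r₁: v₁ = √(μ/r₁) = √(3.98702×10^5/58520) = 2.6102 km/s.
Transfer-orbit speed at r₁ (v² = μ(2/r − 1/a)): v_a = √[μ(2/r₁ − 1/a_t)] = 1.3113 km/s.
First burn Δv₁ = |v_a − v₁| = 1.2989 km/s.
Circular speed at r₂: v₂ = √(μ/r₂) = 6.86863 km/s.
Transfer-orbit speed at r₂: v_p = √[μ(2/r₂ − 1/a_t)] = 9.08016 km/s.
Second burn Δv₂ = |v₂ − v_p| = 2.2115 km/s.
Total Δv = Δv₁ + Δv₂ = 3.510 km/s.

Δv = 3.510 km/s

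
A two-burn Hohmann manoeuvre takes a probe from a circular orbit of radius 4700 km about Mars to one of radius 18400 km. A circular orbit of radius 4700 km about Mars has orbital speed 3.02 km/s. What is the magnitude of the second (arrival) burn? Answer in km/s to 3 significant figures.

From the circular-orbit relation v² = μ/r at r = 4700 km: μ = v²r = (3.02)² × 4700 = 42865.9 km³/s².
Semi-major axis of the transfer orbit: a_t = (4700 + 18400)/2 = 11550 km.
Circular speed at r = 18400 km: v_c = √(μ/r) = 1.52632 km/s.
Vis-viva on the transfer ellipse at r = 18400 km gives v_t = √[μ(2/r − 1/a_t)] = 0.973655 km/s.
Δv₂ = |v_t − v_c| = |0.973655 − 1.52632| = 0.5527 km/s.

Δv₂ = 0.553 km/s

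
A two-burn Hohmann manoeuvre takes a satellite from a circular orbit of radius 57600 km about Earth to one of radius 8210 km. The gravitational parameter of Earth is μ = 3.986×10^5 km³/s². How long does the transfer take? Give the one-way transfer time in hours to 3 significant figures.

The Hohmann ellipse has a_t = (r₁ + r₂)/2 = 32905 km.
Half the transfer-orbit period gives t = π√(a_t³/μ) = 29700 s.
Converting: 29700 s ÷ 3600 s/hour = 8.25 hours.

t = 8.25 hours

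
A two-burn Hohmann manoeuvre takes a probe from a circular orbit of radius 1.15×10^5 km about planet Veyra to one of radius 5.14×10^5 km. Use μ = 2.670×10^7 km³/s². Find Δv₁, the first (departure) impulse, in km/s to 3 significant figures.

Δv₁ = 4.24 km/s

Semi-major axis of the transfer orbit: a_t = (1.150×10^5 + 5.140×10^5)/2 = 3.145×10^5 km.
On the circular orbit at r = 1.150×10^5 km, v_c = √(μ/r) = 15.2373 km/s.
Transfer-orbit speed at the same r (vis-viva, a = a_t): v_t = √[μ(2/r − 1/a_t)] = 19.4795 km/s.
Δv₁ = |v_t − v_c| = |19.4795 − 15.2373| = 4.242 km/s.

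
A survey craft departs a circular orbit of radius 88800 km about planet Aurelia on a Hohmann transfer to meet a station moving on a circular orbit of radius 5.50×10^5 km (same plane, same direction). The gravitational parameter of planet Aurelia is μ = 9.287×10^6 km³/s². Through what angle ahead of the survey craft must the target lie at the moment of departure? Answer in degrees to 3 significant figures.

The Hohmann ellipse has a_t = (r₁ + r₂)/2 = 3.194×10^5 km.
The half-period of the transfer ellipse is t = π√(a_t³/μ) = 1.8609×10^5 s.
The target's mean motion on its circular orbit is ω₂ = √(μ/r₂³) = 7.4713×10^-6 rad/s.
Angle swept by the target during transfer: ω₂·t = 1.3903 rad = 79.66°.
Arrival is 180° from departure on the ellipse, so φ = 180° − 79.66° = 100°.

φ = 100°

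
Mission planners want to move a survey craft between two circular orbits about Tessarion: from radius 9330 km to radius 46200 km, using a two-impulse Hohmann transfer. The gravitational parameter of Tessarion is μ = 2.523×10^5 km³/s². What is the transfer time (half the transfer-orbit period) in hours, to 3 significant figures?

t = 8.04 hours

Transfer-ellipse semi-major axis a_t = (r₁ + r₂)/2 = (9330 + 46200)/2 = 27765 km.
Half the transfer-orbit period gives t = π√(a_t³/μ) = 28940 s.
Converting: 28940 s ÷ 3600 s/hour = 8.04 hours.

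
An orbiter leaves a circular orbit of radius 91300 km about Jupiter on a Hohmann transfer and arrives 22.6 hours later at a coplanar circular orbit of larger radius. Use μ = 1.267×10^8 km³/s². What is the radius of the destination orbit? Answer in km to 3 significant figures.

r₂ = 7.88×10^5 km

Transfer time t = 22.6 hours = 81360 s, and t = π√(a_t³/μ).
So a_t = (μ t²/π²)^(1/3) = (1.267×10^8 × (81360)² / π²)^(1/3) = 4.3964×10^5 km.
Since a_t = (r₁ + r₂)/2, r₂ = 2a_t − r₁ = 2×4.3964×10^5 − 91300 = 7.8798×10^5 km.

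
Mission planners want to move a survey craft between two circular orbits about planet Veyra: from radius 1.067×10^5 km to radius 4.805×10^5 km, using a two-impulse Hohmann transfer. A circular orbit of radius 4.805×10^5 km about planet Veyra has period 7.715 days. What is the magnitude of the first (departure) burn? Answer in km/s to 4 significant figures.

Δv₁ = 2.684 km/s

From Kepler's third law T² = 4π²r³/μ at r = 4.805×10^5 km, T = 7.715 days = 7.715 × 86400 s = 6.66576×10^5 s: μ = 4π²r³/T² = 9.85690×10^6 km³/s².
Transfer-ellipse semi-major axis a_t = (r₁ + r₂)/2 = (1.067×10^5 + 4.805×10^5)/2 = 2.936×10^5 km.
On the circular orbit at r = 1.067×10^5 km, v_c = √(μ/r) = 9.61143 km/s.
Vis-viva on the transfer ellipse at r = 1.067×10^5 km gives v_t = √[μ(2/r − 1/a_t)] = 12.2958 km/s.
Δv₁ = |v_t − v_c| = |12.2958 − 9.61143| = 2.684 km/s.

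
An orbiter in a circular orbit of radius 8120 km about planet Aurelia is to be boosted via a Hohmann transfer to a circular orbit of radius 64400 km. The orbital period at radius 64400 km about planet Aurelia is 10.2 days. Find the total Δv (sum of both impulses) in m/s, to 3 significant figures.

From Kepler's third law T² = 4π²r³/μ at r = 64400 km, T = 10.2 days = 10.2 × 86400 s = 8.8128×10^5 s: μ = 4π²r³/T² = 13576.6 km³/s².
The Hohmann ellipse has a_t = (r₁ + r₂)/2 = 36260 km.
At r₁ the circular-orbit speed is v₁ = √(μ/r₁) = 1.29305 km/s.
Transfer-orbit speed at r₁ (v² = μ(2/r − 1/a)): v_p = √[μ(2/r₁ − 1/a_t)] = 1.72324 km/s.
First burn Δv₁ = |v_p − v₁| = 0.4302 km/s.
At r₂, v₂ = √(μ/r₂) = 0.45915 km/s.
Transfer-orbit speed at r₂: v_a = √[μ(2/r₂ − 1/a_t)] = 0.21728 km/s.
Second burn Δv₂ = |v₂ − v_a| = 0.2419 km/s.
Total Δv = Δv₁ + Δv₂ = 0.6721 km/s.

Δv = 672 m/s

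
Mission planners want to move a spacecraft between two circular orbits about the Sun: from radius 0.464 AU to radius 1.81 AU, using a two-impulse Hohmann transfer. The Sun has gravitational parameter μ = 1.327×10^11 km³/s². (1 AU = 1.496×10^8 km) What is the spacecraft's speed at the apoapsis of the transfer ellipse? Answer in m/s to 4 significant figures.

In km: r₁ = 0.464 × 1.496×10^8 = 6.94144×10^7 km; r₂ = 1.81 × 1.496×10^8 = 2.70776×10^8 km.
Semi-major axis of the transfer orbit: a_t = (6.94144×10^7 + 2.70776×10^8)/2 = 1.700952×10^8 km.
The apoapsis of the transfer ellipse is at r = 2.70776×10^8 km.
Vis-viva: v = √[μ(2/r − 1/a_t)] = √[1.327×10^11 × (2/2.70776×10^8 − 1/1.700952×10^8)] = 14.14 km/s.

v = 14140 m/s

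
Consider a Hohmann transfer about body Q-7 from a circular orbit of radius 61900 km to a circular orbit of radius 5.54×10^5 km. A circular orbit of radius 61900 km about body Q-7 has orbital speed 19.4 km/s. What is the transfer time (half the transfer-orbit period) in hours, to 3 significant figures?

From the circular-orbit relation v² = μ/r at r = 61900 km: μ = v²r = (19.4)² × 61900 = 2.32967×10^7 km³/s².
Semi-major axis of the transfer orbit: a_t = (61900 + 5.540×10^5)/2 = 3.0795×10^5 km.
Half the transfer-orbit period gives t = π√(a_t³/μ) = 1.112×10^5 s.
Converting: 1.112×10^5 s ÷ 3600 s/hour = 30.9 hours.

t = 30.9 hours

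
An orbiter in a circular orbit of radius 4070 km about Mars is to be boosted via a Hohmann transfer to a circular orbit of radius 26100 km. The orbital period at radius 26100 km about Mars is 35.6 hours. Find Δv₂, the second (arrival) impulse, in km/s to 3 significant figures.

From Kepler's third law T² = 4π²r³/μ at r = 26100 km, T = 35.6 hours = 35.6 × 3600 s = 1.2816×10^5 s: μ = 4π²r³/T² = 42734.3 km³/s².
Semi-major axis of the transfer orbit: a_t = (4070 + 26100)/2 = 15085 km.
Circular speed at r = 26100 km: v_c = √(μ/r) = 1.27958 km/s.
Vis-viva on the transfer ellipse at r = 26100 km gives v_t = √[μ(2/r − 1/a_t)] = 0.664649 km/s.
Δv₂ = |v_t − v_c| = |0.664649 − 1.27958| = 0.6149 km/s.

Δv₂ = 0.615 km/s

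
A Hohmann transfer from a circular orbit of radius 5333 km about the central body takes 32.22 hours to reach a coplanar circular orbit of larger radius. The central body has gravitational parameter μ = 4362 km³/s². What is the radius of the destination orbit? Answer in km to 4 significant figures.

r₂ = 30900 km

Transfer time t = 32.22 hours = 1.15992×10^5 s, and t = π√(a_t³/μ).
So a_t = (μ t²/π²)^(1/3) = (4362 × (1.15992×10^5)² / π²)^(1/3) = 18117 km.
Since a_t = (r₁ + r₂)/2, r₂ = 2a_t − r₁ = 2×18117 − 5333 = 30901 km.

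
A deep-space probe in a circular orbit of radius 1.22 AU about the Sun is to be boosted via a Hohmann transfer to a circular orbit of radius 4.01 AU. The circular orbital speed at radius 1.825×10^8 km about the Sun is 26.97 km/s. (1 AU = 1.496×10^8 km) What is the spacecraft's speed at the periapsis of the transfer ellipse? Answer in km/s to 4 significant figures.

v = 33.40 km/s

From the circular-orbit relation v² = μ/r at r = 1.825×10^8 km: μ = v²r = (26.97)² × 1.825×10^8 = 1.32747×10^11 km³/s².
In km: r₁ = 1.22 × 1.496×10^8 = 1.82512×10^8 km; r₂ = 4.01 × 1.496×10^8 = 5.99896×10^8 km.
The Hohmann ellipse has a_t = (r₁ + r₂)/2 = 3.91204×10^8 km.
At periapsis, r = 1.82512×10^8 km.
Applying v² = μ(2/r − 1/a_t): v = 33.40 km/s.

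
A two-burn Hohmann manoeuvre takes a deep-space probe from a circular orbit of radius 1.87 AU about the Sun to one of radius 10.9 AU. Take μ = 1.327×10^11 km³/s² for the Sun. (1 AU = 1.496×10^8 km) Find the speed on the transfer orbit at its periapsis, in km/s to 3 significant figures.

v = 28.5 km/s

In km: r₁ = 1.87 × 1.496×10^8 = 2.79752×10^8 km; r₂ = 10.9 × 1.496×10^8 = 1.63064×10^9 km.
The Hohmann ellipse has a_t = (r₁ + r₂)/2 = 9.55196×10^8 km.
The periapsis of the transfer ellipse is at r = 2.79752×10^8 km.
Vis-viva: v = √[μ(2/r − 1/a_t)] = √[1.327×10^11 × (2/2.79752×10^8 − 1/9.55196×10^8)] = 28.46 km/s.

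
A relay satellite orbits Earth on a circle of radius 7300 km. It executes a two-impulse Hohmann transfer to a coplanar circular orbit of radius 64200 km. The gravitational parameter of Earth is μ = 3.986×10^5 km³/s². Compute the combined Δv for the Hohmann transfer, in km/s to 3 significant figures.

Transfer-ellipse semi-major axis a_t = (r₁ + r₂)/2 = (7300 + 64200)/2 = 35750 km.
At r₁ the circular-orbit speed is v₁ = √(μ/r₁) = 7.389 km/s.
On the transfer ellipse at r₁, vis-viva gives v_p = √[μ(2/r₁ − 1/a_t)] = 9.902 km/s.
First burn Δv₁ = |v_p − v₁| = 2.513 km/s.
Circular speed at r₂: v₂ = √(μ/r₂) = 2.492 km/s.
Transfer-orbit speed at r₂: v_a = √[μ(2/r₂ − 1/a_t)] = 1.126 km/s.
Second burn Δv₂ = |v₂ − v_a| = 1.366 km/s.
Total Δv = Δv₁ + Δv₂ = 3.879 km/s.

Δv = 3.88 km/s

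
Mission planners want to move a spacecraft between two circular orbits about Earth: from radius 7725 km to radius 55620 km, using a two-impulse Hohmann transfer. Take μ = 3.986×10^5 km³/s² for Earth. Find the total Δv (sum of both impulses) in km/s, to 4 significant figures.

Transfer-ellipse semi-major axis a_t = (r₁ + r₂)/2 = (7725 + 55620)/2 = 31672.5 km.
Circular speed at r₁: v₁ = √(μ/r₁) = √(3.986×10^5/7725) = 7.183 km/s.
Transfer-orbit speed at r₁ (vis-viva): v_p = √[μ(2/r₁ − 1/a_t)] = 9.519 km/s.
First burn Δv₁ = |v_p − v₁| = 2.336 km/s.
Circular speed at r₂: v₂ = √(μ/r₂) = 2.677 km/s.
Transfer-orbit speed at r₂: v_a = √[μ(2/r₂ − 1/a_t)] = 1.322 km/s.
Second burn Δv₂ = |v₂ − v_a| = 1.355 km/s.
Total Δv = Δv₁ + Δv₂ = 3.691 km/s.

Δv = 3.691 km/s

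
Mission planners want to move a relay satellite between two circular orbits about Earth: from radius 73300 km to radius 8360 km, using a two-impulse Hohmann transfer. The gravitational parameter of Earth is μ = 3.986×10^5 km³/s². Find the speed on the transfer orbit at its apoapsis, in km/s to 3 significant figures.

v = 1.06 km/s

Semi-major axis of the transfer orbit: a_t = (73300 + 8360)/2 = 40830 km.
The apoapsis of the transfer ellipse is at r = 73300 km.
Applying v² = μ(2/r − 1/a_t): v = 1.055 km/s.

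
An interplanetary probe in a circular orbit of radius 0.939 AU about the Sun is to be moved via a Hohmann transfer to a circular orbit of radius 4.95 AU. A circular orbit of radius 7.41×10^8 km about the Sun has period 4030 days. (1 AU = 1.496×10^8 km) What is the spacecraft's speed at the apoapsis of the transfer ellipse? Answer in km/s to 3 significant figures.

From Kepler's third law T² = 4π²r³/μ at r = 7.41×10^8 km, T = 4030 days = 4030 × 86400 s = 3.48192×10^8 s: μ = 4π²r³/T² = 1.32488×10^11 km³/s².
In km: r₁ = 0.939 × 1.496×10^8 = 1.404744×10^8 km; r₂ = 4.95 × 1.496×10^8 = 7.4052×10^8 km.
Transfer-ellipse semi-major axis a_t = (r₁ + r₂)/2 = (1.404744×10^8 + 7.4052×10^8)/2 = 4.404972×10^8 km.
At apoapsis, r = 7.4052×10^8 km.
From the vis-viva equation, v = √[μ(2/r − 1/a_t)] = 7.553 km/s.

v = 7.55 km/s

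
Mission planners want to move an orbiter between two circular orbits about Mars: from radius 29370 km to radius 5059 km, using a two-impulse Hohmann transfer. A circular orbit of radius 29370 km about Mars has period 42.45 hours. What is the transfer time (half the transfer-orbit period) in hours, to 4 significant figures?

From Kepler's third law T² = 4π²r³/μ at r = 29370 km, T = 42.45 hours = 42.45 × 3600 s = 1.5282×10^5 s: μ = 4π²r³/T² = 42826.4 km³/s².
The Hohmann ellipse has a_t = (r₁ + r₂)/2 = 17214.5 km.
Half the transfer-orbit period gives t = π√(a_t³/μ) = 34288 s.
Converting: 34288 s ÷ 3600 s/hour = 9.524 hours.

t = 9.524 hours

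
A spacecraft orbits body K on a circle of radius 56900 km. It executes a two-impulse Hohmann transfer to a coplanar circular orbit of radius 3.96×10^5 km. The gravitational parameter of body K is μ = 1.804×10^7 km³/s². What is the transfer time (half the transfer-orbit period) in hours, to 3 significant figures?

t = 22.1 hours

Transfer-ellipse semi-major axis a_t = (r₁ + r₂)/2 = (56900 + 3.960×10^5)/2 = 2.2645×10^5 km.
Transfer time t = π√(a_t³/μ) = π√((2.2645×10^5)³ / 1.804×10^7) = 79710 s.
Converting: 79710 s ÷ 3600 s/hour = 22.1 hours.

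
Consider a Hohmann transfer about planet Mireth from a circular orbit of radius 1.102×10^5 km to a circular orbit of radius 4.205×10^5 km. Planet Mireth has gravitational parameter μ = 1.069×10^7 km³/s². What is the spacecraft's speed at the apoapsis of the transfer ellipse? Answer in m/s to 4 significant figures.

v = 3249 m/s

The Hohmann ellipse has a_t = (r₁ + r₂)/2 = 2.6535×10^5 km.
At apoapsis, r = 4.205×10^5 km.
From the vis-viva equation, v = √[μ(2/r − 1/a_t)] = 3.249 km/s.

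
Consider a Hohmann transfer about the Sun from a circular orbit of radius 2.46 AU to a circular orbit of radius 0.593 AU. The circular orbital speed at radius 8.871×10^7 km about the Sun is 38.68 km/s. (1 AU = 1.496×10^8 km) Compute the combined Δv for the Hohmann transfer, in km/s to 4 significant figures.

From the circular-orbit relation v² = μ/r at r = 8.871×10^7 km: μ = v²r = (38.68)² × 8.871×10^7 = 1.32723×10^11 km³/s².
In km: r₁ = 2.46 × 1.496×10^8 = 3.68016×10^8 km; r₂ = 0.593 × 1.496×10^8 = 8.87128×10^7 km.
Semi-major axis of the transfer orbit: a_t = (3.68016×10^8 + 8.87128×10^7)/2 = 2.283644×10^8 km.
At r₁ the circular-orbit speed is v₁ = √(μ/r₁) = 18.99063 km/s.
On the transfer ellipse at r₁, v² = μ(2/r − 1/a) gives v_a = √[μ(2/r₁ − 1/a_t)] = 11.83636 km/s.
First burn Δv₁ = |v_a − v₁| = 7.1543 km/s.
At r₂, v₂ = √(μ/r₂) = 38.679 km/s.
Transfer-orbit speed at r₂: v_p = √[μ(2/r₂ − 1/a_t)] = 49.102 km/s.
Second burn Δv₂ = |v₂ − v_p| = 10.423 km/s.
Δv = Δv₁ + Δv₂ = 7.1543 + 10.423 = 17.58 km/s.

Δv = 17.58 km/s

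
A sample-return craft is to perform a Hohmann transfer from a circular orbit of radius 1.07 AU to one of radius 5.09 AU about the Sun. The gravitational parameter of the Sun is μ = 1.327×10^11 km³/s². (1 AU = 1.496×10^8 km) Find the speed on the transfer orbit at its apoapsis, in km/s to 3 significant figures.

v = 7.78 km/s

In km: r₁ = 1.07 × 1.496×10^8 = 1.60072×10^8 km; r₂ = 5.09 × 1.496×10^8 = 7.61464×10^8 km.
Transfer-ellipse semi-major axis a_t = (r₁ + r₂)/2 = (1.60072×10^8 + 7.61464×10^8)/2 = 4.60768×10^8 km.
The apoapsis of the transfer ellipse is at r = 7.61464×10^8 km.
Applying v² = μ(2/r − 1/a_t): v = 7.781 km/s.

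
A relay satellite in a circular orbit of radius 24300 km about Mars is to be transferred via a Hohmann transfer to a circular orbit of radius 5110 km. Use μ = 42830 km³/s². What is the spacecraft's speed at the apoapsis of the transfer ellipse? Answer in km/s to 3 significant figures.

v = 0.783 km/s

Transfer-ellipse semi-major axis a_t = (r₁ + r₂)/2 = (24300 + 5110)/2 = 14705 km.
At apoapsis, r = 24300 km.
Applying v² = μ(2/r − 1/a_t): v = 0.7826 km/s.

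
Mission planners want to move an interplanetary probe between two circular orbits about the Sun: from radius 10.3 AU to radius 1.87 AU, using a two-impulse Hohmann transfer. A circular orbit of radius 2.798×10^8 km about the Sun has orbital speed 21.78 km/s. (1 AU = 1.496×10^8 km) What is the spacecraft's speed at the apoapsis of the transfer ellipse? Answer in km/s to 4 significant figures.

From the circular-orbit relation v² = μ/r at r = 2.798×10^8 km: μ = v²r = (21.78)² × 2.798×10^8 = 1.32728×10^11 km³/s².
In km: r₁ = 10.3 × 1.496×10^8 = 1.54088×10^9 km; r₂ = 1.87 × 1.496×10^8 = 2.79752×10^8 km.
Semi-major axis of the transfer orbit: a_t = (1.54088×10^9 + 2.79752×10^8)/2 = 9.10316×10^8 km.
At apoapsis, r = 1.54088×10^9 km.
From the vis-viva equation, v = √[μ(2/r − 1/a_t)] = 5.145 km/s.

v = 5.145 km/s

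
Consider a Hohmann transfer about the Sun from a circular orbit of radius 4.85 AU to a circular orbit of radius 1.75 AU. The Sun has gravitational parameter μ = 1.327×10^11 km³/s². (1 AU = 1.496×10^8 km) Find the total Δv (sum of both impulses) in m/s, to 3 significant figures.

Δv = 8460 m/s

In km: r₁ = 4.85 × 1.496×10^8 = 7.2556×10^8 km; r₂ = 1.75 × 1.496×10^8 = 2.618×10^8 km.
Semi-major axis of the transfer orbit: a_t = (7.2556×10^8 + 2.618×10^8)/2 = 4.9368×10^8 km.
Circular speed at r₁: v₁ = √(μ/r₁) = √(1.327×10^11/7.2556×10^8) = 13.5238 km/s.
Transfer-orbit speed at r₁ (vis-viva equation): v_a = √[μ(2/r₁ − 1/a_t)] = 9.84829 km/s.
First burn Δv₁ = |v_a − v₁| = 3.6755 km/s.
At r₂, v₂ = √(μ/r₂) = 22.5139 km/s.
Transfer-orbit speed at r₂: v_p = √[μ(2/r₂ − 1/a_t)] = 27.2938 km/s.
Second burn Δv₂ = |v₂ − v_p| = 4.7799 km/s.
Total Δv = Δv₁ + Δv₂ = 8.455 km/s.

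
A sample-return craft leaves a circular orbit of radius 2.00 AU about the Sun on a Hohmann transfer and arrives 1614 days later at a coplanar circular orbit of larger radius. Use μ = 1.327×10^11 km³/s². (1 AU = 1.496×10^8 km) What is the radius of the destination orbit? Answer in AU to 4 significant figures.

In km: r₁ = 2.00 × 1.496×10^8 = 2.992×10^8 km.
Transfer time t = 1614 days = 1.394496×10^8 s, and t = π√(a_t³/μ).
So a_t = (μ t²/π²)^(1/3) = (1.327×10^11 × (1.394496×10^8)² / π²)^(1/3) = 6.3944×10^8 km.
Since a_t = (r₁ + r₂)/2, r₂ = 2a_t − r₁ = 2×6.3944×10^8 − 2.992×10^8 = 9.7968×10^8 km.
In AU: r₂ = 9.7968×10^8 / 1.496×10^8 = 6.549 AU.

r₂ = 6.549 AU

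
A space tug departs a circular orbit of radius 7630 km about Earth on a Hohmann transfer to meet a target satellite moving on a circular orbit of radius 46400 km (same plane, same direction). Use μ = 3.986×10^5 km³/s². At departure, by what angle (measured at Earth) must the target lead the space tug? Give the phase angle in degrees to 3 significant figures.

Transfer-ellipse semi-major axis a_t = (r₁ + r₂)/2 = (7630 + 46400)/2 = 27015 km.
The half-period of the transfer ellipse is t = π√(a_t³/μ) = 22095 s.
Target angular speed ω₂ = √(μ/r₂³) = 6.3167×10^-5 rad/s.
Angle swept by the target during transfer: ω₂·t = 1.3957 rad = 79.97°.
The space tug traverses 180° on the transfer ellipse, so the target must lead by 180° − 79.97° = 100°.

φ = 100°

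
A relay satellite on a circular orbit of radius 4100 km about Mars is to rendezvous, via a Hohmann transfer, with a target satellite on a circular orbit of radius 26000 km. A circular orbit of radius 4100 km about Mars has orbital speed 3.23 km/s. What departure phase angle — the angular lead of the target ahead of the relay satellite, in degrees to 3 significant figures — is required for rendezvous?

From the circular-orbit relation v² = μ/r at r = 4100 km: μ = v²r = (3.23)² × 4100 = 42774.9 km³/s².
Transfer-ellipse semi-major axis a_t = (r₁ + r₂)/2 = (4100 + 26000)/2 = 15050 km.
The half-period of the transfer ellipse is t = π√(a_t³/μ) = 28045 s.
Target angular speed ω₂ = √(μ/r₂³) = 4.9333×10^-5 rad/s.
Angle swept by the target during transfer: ω₂·t = 1.3835 rad = 79.27°.
Arrival is 180° from departure on the ellipse, so φ = 180° − 79.27° = 101°.

φ = 101°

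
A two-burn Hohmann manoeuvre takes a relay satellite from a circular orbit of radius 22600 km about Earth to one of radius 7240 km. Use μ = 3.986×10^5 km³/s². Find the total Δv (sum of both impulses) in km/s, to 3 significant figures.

Semi-major axis of the transfer orbit: a_t = (22600 + 7240)/2 = 14920 km.
Circular speed at r₁: v₁ = √(μ/r₁) = √(3.986×10^5/22600) = 4.1997 km/s.
On the transfer ellipse at r₁, vis-viva gives v_a = √[μ(2/r₁ − 1/a_t)] = 2.9255 km/s.
First burn Δv₁ = |v_a − v₁| = 1.274 km/s.
At r₂, v₂ = √(μ/r₂) = 7.420 km/s.
Transfer-orbit speed at r₂: v_p = √[μ(2/r₂ − 1/a_t)] = 9.132 km/s.
Second burn Δv₂ = |v₂ − v_p| = 1.712 km/s.
Δv = Δv₁ + Δv₂ = 1.274 + 1.712 = 2.986 km/s.

Δv = 2.99 km/s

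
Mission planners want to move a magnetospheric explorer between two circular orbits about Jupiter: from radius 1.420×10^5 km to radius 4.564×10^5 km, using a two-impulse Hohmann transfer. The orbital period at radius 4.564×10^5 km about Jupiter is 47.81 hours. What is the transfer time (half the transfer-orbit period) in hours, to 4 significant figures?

t = 12.69 hours

From Kepler's third law T² = 4π²r³/μ at r = 4.564×10^5 km, T = 47.81 hours = 47.81 × 3600 s = 1.72116×10^5 s: μ = 4π²r³/T² = 1.26693×10^8 km³/s².
The Hohmann ellipse has a_t = (r₁ + r₂)/2 = 2.992×10^5 km.
Transfer time t = π√(a_t³/μ) = π√((2.992×10^5)³ / 1.26693×10^8) = 45680 s.
Converting: 45680 s ÷ 3600 s/hour = 12.69 hours.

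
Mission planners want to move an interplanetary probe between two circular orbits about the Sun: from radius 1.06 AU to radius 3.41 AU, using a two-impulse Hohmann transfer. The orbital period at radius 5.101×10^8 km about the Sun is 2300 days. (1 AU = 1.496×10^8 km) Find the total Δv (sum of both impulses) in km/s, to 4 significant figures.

Δv = 11.82 km/s

From Kepler's third law T² = 4π²r³/μ at r = 5.101×10^8 km, T = 2300 days = 2300 × 86400 s = 1.9872×10^8 s: μ = 4π²r³/T² = 1.32691×10^11 km³/s².
In km: r₁ = 1.06 × 1.496×10^8 = 1.58576×10^8 km; r₂ = 3.41 × 1.496×10^8 = 5.10136×10^8 km.
Semi-major axis of the transfer orbit: a_t = (1.58576×10^8 + 5.10136×10^8)/2 = 3.34356×10^8 km.
At r₁ the circular-orbit speed is v₁ = √(μ/r₁) = 28.92694 km/s.
Transfer-orbit speed at r₁ (vis-viva equation): v_p = √[μ(2/r₁ − 1/a_t)] = 35.73065 km/s.
First burn Δv₁ = |v_p − v₁| = 6.8037 km/s.
At r₂, v₂ = √(μ/r₂) = 16.128 km/s.
Transfer-orbit speed at r₂: v_a = √[μ(2/r₂ − 1/a_t)] = 11.107 km/s.
Second burn Δv₂ = |v₂ − v_a| = 5.0210 km/s.
Δv = Δv₁ + Δv₂ = 6.8037 + 5.0210 = 11.82 km/s.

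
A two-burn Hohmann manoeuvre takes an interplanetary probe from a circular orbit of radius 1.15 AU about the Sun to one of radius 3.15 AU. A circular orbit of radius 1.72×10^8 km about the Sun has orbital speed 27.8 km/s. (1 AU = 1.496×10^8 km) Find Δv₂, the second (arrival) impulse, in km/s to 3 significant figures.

From the circular-orbit relation v² = μ/r at r = 1.72×10^8 km: μ = v²r = (27.8)² × 1.72×10^8 = 1.32928×10^11 km³/s².
In km: r₁ = 1.15 × 1.496×10^8 = 1.7204×10^8 km; r₂ = 3.15 × 1.496×10^8 = 4.7124×10^8 km.
The Hohmann ellipse has a_t = (r₁ + r₂)/2 = 3.2164×10^8 km.
Circular speed at r = 4.7124×10^8 km: v_c = √(μ/r) = 16.795 km/s.
Vis-viva on the transfer ellipse at r = 4.7124×10^8 km gives v_t = √[μ(2/r − 1/a_t)] = 12.283 km/s.
Δv₂ = |v_t − v_c| = |12.283 − 16.795| = 4.512 km/s.

Δv₂ = 4.51 km/s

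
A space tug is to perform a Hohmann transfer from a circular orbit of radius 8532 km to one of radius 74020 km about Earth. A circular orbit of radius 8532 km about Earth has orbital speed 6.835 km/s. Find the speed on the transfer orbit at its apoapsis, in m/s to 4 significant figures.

From the circular-orbit relation v² = μ/r at r = 8532 km: μ = v²r = (6.835)² × 8532 = 3.98591×10^5 km³/s².
Transfer-ellipse semi-major axis a_t = (r₁ + r₂)/2 = (8532 + 74020)/2 = 41276 km.
At apoapsis, r = 74020 km.
From the vis-viva equation, v = √[μ(2/r − 1/a_t)] = 1.055 km/s.

v = 1055 m/s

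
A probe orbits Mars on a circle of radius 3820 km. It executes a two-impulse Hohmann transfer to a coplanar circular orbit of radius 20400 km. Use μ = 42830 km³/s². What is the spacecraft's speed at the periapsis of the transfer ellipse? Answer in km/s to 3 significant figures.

v = 4.35 km/s

Transfer-ellipse semi-major axis a_t = (r₁ + r₂)/2 = (3820 + 20400)/2 = 12110 km.
The periapsis of the transfer ellipse is at r = 3820 km.
Applying v² = μ(2/r − 1/a_t): v = 4.346 km/s.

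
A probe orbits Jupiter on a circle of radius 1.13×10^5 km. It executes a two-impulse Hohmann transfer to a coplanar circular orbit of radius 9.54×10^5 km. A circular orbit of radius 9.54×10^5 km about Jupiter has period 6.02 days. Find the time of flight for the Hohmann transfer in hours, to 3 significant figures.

t = 30.2 hours

From Kepler's third law T² = 4π²r³/μ at r = 9.54×10^5 km, T = 6.02 days = 6.02 × 86400 s = 5.20128×10^5 s: μ = 4π²r³/T² = 1.26702×10^8 km³/s².
Transfer-ellipse semi-major axis a_t = (r₁ + r₂)/2 = (1.130×10^5 + 9.540×10^5)/2 = 5.335×10^5 km.
Half the transfer-orbit period gives t = π√(a_t³/μ) = 1.088×10^5 s.
Converting: 1.088×10^5 s ÷ 3600 s/hour = 30.2 hours.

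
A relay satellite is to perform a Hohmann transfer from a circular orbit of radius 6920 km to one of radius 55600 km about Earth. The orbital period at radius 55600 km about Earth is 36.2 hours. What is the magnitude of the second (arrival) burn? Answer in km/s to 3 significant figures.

From Kepler's third law T² = 4π²r³/μ at r = 55600 km, T = 36.2 hours = 36.2 × 3600 s = 1.3032×10^5 s: μ = 4π²r³/T² = 3.99542×10^5 km³/s².
Transfer-ellipse semi-major axis a_t = (r₁ + r₂)/2 = (6920 + 55600)/2 = 31260 km.
Circular speed at r = 55600 km: v_c = √(μ/r) = 2.6807 km/s.
Vis-viva on the transfer ellipse at r = 55600 km gives v_t = √[μ(2/r − 1/a_t)] = 1.2613 km/s.
Δv₂ = |v_t − v_c| = |1.2613 − 2.6807| = 1.419 km/s.

Δv₂ = 1.42 km/s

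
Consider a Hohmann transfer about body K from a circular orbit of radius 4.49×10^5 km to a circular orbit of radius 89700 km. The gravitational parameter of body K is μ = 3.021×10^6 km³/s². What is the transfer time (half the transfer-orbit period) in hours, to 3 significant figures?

Semi-major axis of the transfer orbit: a_t = (4.490×10^5 + 89700)/2 = 2.6935×10^5 km.
Half the transfer-orbit period gives t = π√(a_t³/μ) = 2.527×10^5 s.
Converting: 2.527×10^5 s ÷ 3600 s/hour = 70.2 hours.

t = 70.2 hours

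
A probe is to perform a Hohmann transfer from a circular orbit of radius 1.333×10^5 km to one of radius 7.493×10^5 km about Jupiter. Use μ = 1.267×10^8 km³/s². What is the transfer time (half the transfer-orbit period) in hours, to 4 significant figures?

The Hohmann ellipse has a_t = (r₁ + r₂)/2 = 4.413×10^5 km.
By Kepler's third law the transfer-orbit period is T = 2π√(a_t³/μ), so t = T/2 = 81820 s.
Converting: 81820 s ÷ 3600 s/hour = 22.73 hours.

t = 22.73 hours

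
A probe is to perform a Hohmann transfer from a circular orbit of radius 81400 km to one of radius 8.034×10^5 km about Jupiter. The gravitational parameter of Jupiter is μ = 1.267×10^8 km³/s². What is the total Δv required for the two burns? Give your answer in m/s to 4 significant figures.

The Hohmann ellipse has a_t = (r₁ + r₂)/2 = 4.424×10^5 km.
At r₁ the circular-orbit speed is v₁ = √(μ/r₁) = 39.453 km/s.
Transfer-orbit speed at r₁ (vis-viva equation): v_p = √[μ(2/r₁ − 1/a_t)] = 53.166 km/s.
First burn Δv₁ = |v_p − v₁| = 13.71 km/s.
Circular speed at r₂: v₂ = √(μ/r₂) = 12.558 km/s.
Transfer-orbit speed at r₂: v_a = √[μ(2/r₂ − 1/a_t)] = 5.3868 km/s.
Second burn Δv₂ = |v₂ − v_a| = 7.171 km/s.
Total Δv = Δv₁ + Δv₂ = 20.88 km/s.

Δv = 20880 m/s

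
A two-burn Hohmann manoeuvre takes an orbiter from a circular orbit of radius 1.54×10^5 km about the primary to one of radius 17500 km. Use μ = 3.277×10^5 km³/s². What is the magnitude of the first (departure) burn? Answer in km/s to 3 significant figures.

Δv₁ = 0.800 km/s

Semi-major axis of the transfer orbit: a_t = (1.540×10^5 + 17500)/2 = 85750 km.
On the circular orbit at r = 1.540×10^5 km, v_c = √(μ/r) = 1.4587 km/s.
Transfer-orbit speed at the same r (vis-viva, a = a_t): v_t = √[μ(2/r − 1/a_t)] = 0.65899 km/s.
Δv₁ = |v_t − v_c| = |0.65899 − 1.4587| = 0.7997 km/s.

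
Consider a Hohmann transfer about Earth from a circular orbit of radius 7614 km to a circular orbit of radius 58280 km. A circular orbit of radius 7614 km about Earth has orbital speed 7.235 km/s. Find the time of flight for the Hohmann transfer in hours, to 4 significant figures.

From the circular-orbit relation v² = μ/r at r = 7614 km: μ = v²r = (7.235)² × 7614 = 3.98557×10^5 km³/s².
Semi-major axis of the transfer orbit: a_t = (7614 + 58280)/2 = 32947 km.
By Kepler's third law the transfer-orbit period is T = 2π√(a_t³/μ), so t = T/2 = 29760 s.
Converting: 29760 s ÷ 3600 s/hour = 8.267 hours.

t = 8.267 hours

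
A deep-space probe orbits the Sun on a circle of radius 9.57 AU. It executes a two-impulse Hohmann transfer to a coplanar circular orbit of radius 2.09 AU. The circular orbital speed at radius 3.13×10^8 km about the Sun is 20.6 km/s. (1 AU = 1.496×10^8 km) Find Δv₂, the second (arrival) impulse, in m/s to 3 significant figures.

Δv₂ = 5800 m/s

From the circular-orbit relation v² = μ/r at r = 3.13×10^8 km: μ = v²r = (20.6)² × 3.13×10^8 = 1.32825×10^11 km³/s².
In km: r₁ = 9.57 × 1.496×10^8 = 1.431672×10^9 km; r₂ = 2.09 × 1.496×10^8 = 3.12664×10^8 km.
The Hohmann ellipse has a_t = (r₁ + r₂)/2 = 8.72168×10^8 km.
On the circular orbit at r = 3.12664×10^8 km, v_c = √(μ/r) = 20.611 km/s.
Vis-viva on the transfer ellipse at r = 3.12664×10^8 km gives v_t = √[μ(2/r − 1/a_t)] = 26.407 km/s.
Δv₂ = |v_t − v_c| = |26.407 − 20.611| = 5.796 km/s.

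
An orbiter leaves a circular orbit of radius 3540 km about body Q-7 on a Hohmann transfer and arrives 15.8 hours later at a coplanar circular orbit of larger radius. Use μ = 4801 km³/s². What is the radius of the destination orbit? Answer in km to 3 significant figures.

r₂ = 19700 km

Transfer time t = 15.8 hours = 56880 s, and t = π√(a_t³/μ).
So a_t = (μ t²/π²)^(1/3) = (4801 × (56880)² / π²)^(1/3) = 11632 km.
Since a_t = (r₁ + r₂)/2, r₂ = 2a_t − r₁ = 2×11632 − 3540 = 19724 km.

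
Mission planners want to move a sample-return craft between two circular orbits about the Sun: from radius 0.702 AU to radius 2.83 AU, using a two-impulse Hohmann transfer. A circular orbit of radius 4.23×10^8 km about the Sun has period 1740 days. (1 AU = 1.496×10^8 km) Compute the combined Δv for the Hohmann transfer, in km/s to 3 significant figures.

Δv = 16.0 km/s

From Kepler's third law T² = 4π²r³/μ at r = 4.23×10^8 km, T = 1740 days = 1740 × 86400 s = 1.50336×10^8 s: μ = 4π²r³/T² = 1.32207×10^11 km³/s².
In km: r₁ = 0.702 × 1.496×10^8 = 1.050192×10^8 km; r₂ = 2.83 × 1.496×10^8 = 4.23368×10^8 km.
Transfer-ellipse semi-major axis a_t = (r₁ + r₂)/2 = (1.050192×10^8 + 4.23368×10^8)/2 = 2.641936×10^8 km.
Circular speed at r₁: v₁ = √(μ/r₁) = √(1.32207×10^11/1.050192×10^8) = 35.481 km/s.
On the transfer ellipse at r₁, vis-viva equation gives v_p = √[μ(2/r₁ − 1/a_t)] = 44.915 km/s.
First burn Δv₁ = |v_p − v₁| = 9.434 km/s.
Circular speed at r₂: v₂ = √(μ/r₂) = 17.67 km/s.
Transfer-orbit speed at r₂: v_a = √[μ(2/r₂ − 1/a_t)] = 11.14 km/s.
Second burn Δv₂ = |v₂ − v_a| = 6.530 km/s.
Total Δv = Δv₁ + Δv₂ = 15.96 km/s.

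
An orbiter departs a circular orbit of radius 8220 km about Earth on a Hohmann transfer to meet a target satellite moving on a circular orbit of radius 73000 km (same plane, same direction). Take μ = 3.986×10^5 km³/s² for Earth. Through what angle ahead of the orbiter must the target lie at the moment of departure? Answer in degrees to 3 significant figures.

The Hohmann ellipse has a_t = (r₁ + r₂)/2 = 40610 km.
Transfer time t = π√(a_t³/μ) = 40722 s.
The target's mean motion on its circular orbit is ω₂ = √(μ/r₂³) = 3.2010×10^-5 rad/s.
Angle swept by the target during transfer: ω₂·t = 1.3035 rad = 74.69°.
Arrival is 180° from departure on the ellipse, so φ = 180° − 74.69° = 105°.

φ = 105°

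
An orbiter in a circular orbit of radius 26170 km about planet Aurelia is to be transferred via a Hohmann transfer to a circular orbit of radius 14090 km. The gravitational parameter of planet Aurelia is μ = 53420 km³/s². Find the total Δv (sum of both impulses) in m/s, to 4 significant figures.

The Hohmann ellipse has a_t = (r₁ + r₂)/2 = 20130 km.
Circular speed at r₁: v₁ = √(μ/r₁) = √(53420/26170) = 1.4287 km/s.
On the transfer ellipse at r₁, v² = μ(2/r − 1/a) gives v_a = √[μ(2/r₁ − 1/a_t)] = 1.1953 km/s.
First burn Δv₁ = |v_a − v₁| = 0.2334 km/s.
At r₂, v₂ = √(μ/r₂) = 1.947 km/s.
Transfer-orbit speed at r₂: v_p = √[μ(2/r₂ − 1/a_t)] = 2.220 km/s.
Second burn Δv₂ = |v₂ − v_p| = 0.2730 km/s.
Total Δv = Δv₁ + Δv₂ = 0.5064 km/s.

Δv = 506.4 m/s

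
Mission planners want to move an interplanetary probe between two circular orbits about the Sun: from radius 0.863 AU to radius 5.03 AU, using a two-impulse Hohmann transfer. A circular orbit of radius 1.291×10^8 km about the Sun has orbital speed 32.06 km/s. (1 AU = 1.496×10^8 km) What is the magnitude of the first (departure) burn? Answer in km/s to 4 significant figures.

From the circular-orbit relation v² = μ/r at r = 1.291×10^8 km: μ = v²r = (32.06)² × 1.291×10^8 = 1.32695×10^11 km³/s².
In km: r₁ = 0.863 × 1.496×10^8 = 1.291048×10^8 km; r₂ = 5.03 × 1.496×10^8 = 7.52488×10^8 km.
Semi-major axis of the transfer orbit: a_t = (1.291048×10^8 + 7.52488×10^8)/2 = 4.407964×10^8 km.
On the circular orbit at r = 1.291048×10^8 km, v_c = √(μ/r) = 32.0594 km/s.
Vis-viva on the transfer ellipse at r = 1.291048×10^8 km gives v_t = √[μ(2/r − 1/a_t)] = 41.8877 km/s.
Δv₁ = |v_t − v_c| = |41.8877 − 32.0594| = 9.828 km/s.

Δv₁ = 9.828 km/s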